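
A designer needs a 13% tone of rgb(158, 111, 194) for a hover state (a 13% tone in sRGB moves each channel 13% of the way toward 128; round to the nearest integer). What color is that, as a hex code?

A 13% tone moves each channel 13% toward 128:
  R: 158 + 0.13×(128−158) = 158 − 3.9 = 154.1 → 154
  G: 111 + 0.13×(128−111) = 111 + 2.21 = 113.21 → 113
  B: 194 + 0.13×(128−194) = 194 − 8.58 = 185.42 → 185
rgb(154, 113, 185) = #9a71b9.

#9a71b9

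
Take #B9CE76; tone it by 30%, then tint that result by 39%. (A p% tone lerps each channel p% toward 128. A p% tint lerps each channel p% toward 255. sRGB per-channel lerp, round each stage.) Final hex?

#B9CE76 is rgb(185, 206, 118).
Per channel, c → c + 0.3(128 − c):
  R: 185 − 17.1 = 167.9 → 168
  G: 206 + 0.3×(128−206) = 206 − 23.4 = 182.6 → 183
  B: 118 + 3 = 121 → 121
After the tone: rgb(168, 183, 121) = #A8B779.
Per channel, c → c + 0.39(255 − c):
  R: 168 + 33.93 = 201.93 → 202
  G: 183 + 0.39×(255−183) = 183 + 28.08 = 211.08 → 211
  B: 121 + 0.39×(255−121) = 121 + 52.26 = 173.26 → 173
rgb(202, 211, 173) = #CAD3AD.

#CAD3AD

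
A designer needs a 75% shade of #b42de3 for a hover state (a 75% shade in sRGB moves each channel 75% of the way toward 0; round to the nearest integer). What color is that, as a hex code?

#2d0b39

#b42de3 is rgb(180, 45, 227).
Lerp each channel 75% toward 0:
  R: 180 + 0.75×(0−180) = 180 − 135 = 45 → 45
  G: 45 + 0.75×(0−45) = 45 − 33.75 = 11.25 → 11
  B: 227 − 170.25 = 56.75 → 57
rgb(45, 11, 57) = #2d0b39.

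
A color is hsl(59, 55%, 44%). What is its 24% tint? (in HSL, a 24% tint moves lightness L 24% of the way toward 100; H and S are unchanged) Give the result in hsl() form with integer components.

L moves 24% from 44 toward 100: 44 + 13.44 = 57.44 → 57.
H and S are unchanged.

hsl(59, 55%, 57%)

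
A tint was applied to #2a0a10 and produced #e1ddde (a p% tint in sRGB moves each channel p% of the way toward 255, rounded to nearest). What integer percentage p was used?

86%

#2a0a10 is rgb(42, 10, 16); #e1ddde is rgb(225, 221, 222).
On the G channel (widest range): 221 ≈ 10 + (p/100)(255 − 10), so p ≈ 100×(221 − 10)/(255 − 10) = 21100/245 = 86.12.
p = 86 reproduces all three channels after rounding.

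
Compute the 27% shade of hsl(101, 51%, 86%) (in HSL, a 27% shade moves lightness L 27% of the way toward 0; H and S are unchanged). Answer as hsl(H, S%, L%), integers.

L moves 27% from 86 toward 0: 86 − 23.22 = 62.78 → 63.
H and S are unchanged.

hsl(101, 51%, 63%)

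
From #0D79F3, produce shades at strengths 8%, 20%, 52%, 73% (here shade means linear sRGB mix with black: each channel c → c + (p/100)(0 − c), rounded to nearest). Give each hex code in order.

#0C6FE0, #0A61C2, #063A75, #042142

#0D79F3 is rgb(13, 121, 243).
8%: (13 − 1.04 = 11.96→12, 121 − 9.68 = 111.32→111, 243 − 19.44 = 223.56→224) → #0C6FE0
20%: (13 − 2.6 = 10.4→10, 121 − 24.2 = 96.8→97, 243 − 48.6 = 194.4→194) → #0A61C2
52%: (13 − 6.76 = 6.24→6, 121 − 62.92 = 58.08→58, 243 − 126.36 = 116.64→117) → #063A75
73%: (13 − 9.49 = 3.51→4, 121 − 88.33 = 32.67→33, 243 − 177.39 = 65.61→66) → #042142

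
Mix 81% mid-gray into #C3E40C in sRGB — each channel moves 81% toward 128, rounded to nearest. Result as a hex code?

#8D936A

#C3E40C is rgb(195, 228, 12).
An 81% tone moves each channel 81% toward 128:
  R: 195 + 0.81×(128−195) = 195 − 54.27 = 140.73 → 141
  G: 228 − 81 = 147 → 147
  B: 12 + 0.81×(128−12) = 12 + 93.96 = 105.96 → 106
rgb(141, 147, 106) = #8D936A.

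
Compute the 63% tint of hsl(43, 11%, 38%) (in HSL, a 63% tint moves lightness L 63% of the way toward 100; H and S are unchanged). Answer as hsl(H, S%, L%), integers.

L moves 63% from 38 toward 100: 38 + 39.06 = 77.06 → 77.
H and S are unchanged.

hsl(43, 11%, 77%)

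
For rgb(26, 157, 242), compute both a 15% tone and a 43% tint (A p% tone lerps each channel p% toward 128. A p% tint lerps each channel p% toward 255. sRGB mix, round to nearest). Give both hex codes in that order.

#2999E1, #7CC7F8

15% tone:
  R: 26 + 0.15×(128−26) = 26 + 15.3 = 41.3 → 41
  G: 157 + 0.15×(128−157) = 157 − 4.35 = 152.65 → 153
  B: 242 + 0.15×(128−242) = 242 − 17.1 = 224.9 → 225
  → #2999E1
43% tint:
  R: 26 + 98.47 = 124.47 → 124
  G: 157 + 0.43×(255−157) = 157 + 42.14 = 199.14 → 199
  B: 242 + 5.59 = 247.59 → 248
  → #7CC7F8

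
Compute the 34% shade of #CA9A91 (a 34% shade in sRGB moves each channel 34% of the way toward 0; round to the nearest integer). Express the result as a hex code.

#CA9A91 is rgb(202, 154, 145).
Lerp each channel 34% toward 0:
  R: 202 − 68.68 = 133.32 → 133
  G: 154 − 52.36 = 101.64 → 102
  B: 145 + 0.34×(0−145) = 145 − 49.3 = 95.7 → 96
rgb(133, 102, 96) = #856660.

#856660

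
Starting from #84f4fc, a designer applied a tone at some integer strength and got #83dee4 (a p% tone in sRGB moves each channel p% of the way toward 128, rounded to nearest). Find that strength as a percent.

#84f4fc is rgb(132, 244, 252); #83dee4 is rgb(131, 222, 228).
On the B channel (widest range): 228 ≈ 252 + (p/100)(128 − 252), so p ≈ 100×(228 − 252)/(128 − 252) = -2400/-124 = 19.35.
p = 19 reproduces all three channels after rounding.

19%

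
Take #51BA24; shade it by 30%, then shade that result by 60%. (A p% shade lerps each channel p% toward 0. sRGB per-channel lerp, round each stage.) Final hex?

#17340A

#51BA24 is rgb(81, 186, 36).
A 30% shade moves each channel 30% toward 0:
  R: 81 + 0.3×(0−81) = 81 − 24.3 = 56.7 → 57
  G: 186 + 0.3×(0−186) = 186 − 55.8 = 130.2 → 130
  B: 36 − 10.8 = 25.2 → 25
After the shade: rgb(57, 130, 25) = #398219.
A 60% shade moves each channel 60% toward 0:
  R: 57 + 0.6×(0−57) = 57 − 34.2 = 22.8 → 23
  G: 130 − 78 = 52 → 52
  B: 25 − 15 = 10 → 10
rgb(23, 52, 10) = #17340A.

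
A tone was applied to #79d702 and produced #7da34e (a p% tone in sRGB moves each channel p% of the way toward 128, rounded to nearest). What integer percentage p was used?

#79d702 is rgb(121, 215, 2); #7da34e is rgb(125, 163, 78).
On the B channel (widest range): 78 ≈ 2 + (p/100)(128 − 2), so p ≈ 100×(78 − 2)/(128 − 2) = 7600/126 = 60.32.
p = 60 reproduces all three channels after rounding.

60%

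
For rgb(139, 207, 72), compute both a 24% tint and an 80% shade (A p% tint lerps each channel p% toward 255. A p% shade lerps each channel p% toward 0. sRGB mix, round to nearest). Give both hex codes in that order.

24% tint:
  R: 139 + 0.24×(255−139) = 139 + 27.84 = 166.84 → 167
  G: 207 + 0.24×(255−207) = 207 + 11.52 = 218.52 → 219
  B: 72 + 43.92 = 115.92 → 116
  → #A7DB74
80% shade:
  R: 139 + 0.8×(0−139) = 139 − 111.2 = 27.8 → 28
  G: 207 + 0.8×(0−207) = 207 − 165.6 = 41.4 → 41
  B: 72 − 57.6 = 14.4 → 14
  → #1C290E

#A7DB74, #1C290E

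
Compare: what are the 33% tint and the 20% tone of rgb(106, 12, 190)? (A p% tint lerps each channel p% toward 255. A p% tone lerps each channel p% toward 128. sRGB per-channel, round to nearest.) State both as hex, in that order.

#9B5CD3, #6E23B2

33% tint:
  R: 106 + 0.33×(255−106) = 106 + 49.17 = 155.17 → 155
  G: 12 + 0.33×(255−12) = 12 + 80.19 = 92.19 → 92
  B: 190 + 0.33×(255−190) = 190 + 21.45 = 211.45 → 211
  → #9B5CD3
20% tone:
  R: 106 + 4.4 = 110.4 → 110
  G: 12 + 0.2×(128−12) = 12 + 23.2 = 35.2 → 35
  B: 190 − 12.4 = 177.6 → 178
  → #6E23B2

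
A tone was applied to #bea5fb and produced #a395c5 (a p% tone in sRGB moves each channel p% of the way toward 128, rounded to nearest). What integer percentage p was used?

#bea5fb is rgb(190, 165, 251); #a395c5 is rgb(163, 149, 197).
On the B channel (widest range): 197 ≈ 251 + (p/100)(128 − 251), so p ≈ 100×(197 − 251)/(128 − 251) = -5400/-123 = 43.90.
p = 44 reproduces all three channels after rounding.

44%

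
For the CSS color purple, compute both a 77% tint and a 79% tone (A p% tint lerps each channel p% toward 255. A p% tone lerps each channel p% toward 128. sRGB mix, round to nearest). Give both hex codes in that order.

#E2C4E2, #806580

CSS purple is rgb(128, 0, 128).
77% tint:
  R: 128 + 0.77×(255−128) = 128 + 97.79 = 225.79 → 226
  G: 0 + 196.35 = 196.35 → 196
  B: 128 + 97.79 = 225.79 → 226
  → #E2C4E2
79% tone:
  R: 128 + 0 = 128 → 128
  G: 0 + 0.79×(128−0) = 0 + 101.12 = 101.12 → 101
  B: 128 + 0.79×(128−128) = 128 + 0 = 128 → 128
  → #806580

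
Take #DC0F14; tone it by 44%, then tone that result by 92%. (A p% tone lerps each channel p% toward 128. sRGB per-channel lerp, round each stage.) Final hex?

#847B7B

#DC0F14 is rgb(220, 15, 20).
Per channel, c → c + 0.44(128 − c):
  R: 220 + 0.44×(128−220) = 220 − 40.48 = 179.52 → 180
  G: 15 + 0.44×(128−15) = 15 + 49.72 = 64.72 → 65
  B: 20 + 47.52 = 67.52 → 68
After the tone: rgb(180, 65, 68) = #B44144.
Lerp each channel 92% toward 128:
  R: 180 + 0.92×(128−180) = 180 − 47.84 = 132.16 → 132
  G: 65 + 0.92×(128−65) = 65 + 57.96 = 122.96 → 123
  B: 68 + 0.92×(128−68) = 68 + 55.2 = 123.2 → 123
rgb(132, 123, 123) = #847B7B.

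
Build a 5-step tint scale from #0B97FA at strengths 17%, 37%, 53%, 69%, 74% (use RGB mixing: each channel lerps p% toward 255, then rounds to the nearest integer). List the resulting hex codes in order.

#34A9FB, #65BDFC, #8CCEFD, #B3DFFD, #C0E4FE

#0B97FA is rgb(11, 151, 250).
17%: (11 + 41.48 = 52.48→52, 151 + 17.68 = 168.68→169, 250 + 0.85 = 250.85→251) → #34A9FB
37%: (11 + 90.28 = 101.28→101, 151 + 38.48 = 189.48→189, 250 + 1.85 = 251.85→252) → #65BDFC
53%: (11 + 129.32 = 140.32→140, 151 + 55.12 = 206.12→206, 250 + 2.65 = 252.65→253) → #8CCEFD
69%: (11 + 168.36 = 179.36→179, 151 + 71.76 = 222.76→223, 250 + 3.45 = 253.45→253) → #B3DFFD
74%: (11 + 180.56 = 191.56→192, 151 + 76.96 = 227.96→228, 250 + 3.7 = 253.7→254) → #C0E4FE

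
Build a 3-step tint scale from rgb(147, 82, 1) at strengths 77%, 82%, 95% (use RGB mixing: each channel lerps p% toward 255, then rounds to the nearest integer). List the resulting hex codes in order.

#E6D7C5, #ECE0D1, #FAF6F2

77%: (147 + 83.16 = 230.16→230, 82 + 133.21 = 215.21→215, 1 + 195.58 = 196.58→197) → #E6D7C5
82%: (147 + 88.56 = 235.56→236, 82 + 141.86 = 223.86→224, 1 + 208.28 = 209.28→209) → #ECE0D1
95%: (147 + 102.6 = 249.6→250, 82 + 164.35 = 246.35→246, 1 + 241.3 = 242.3→242) → #FAF6F2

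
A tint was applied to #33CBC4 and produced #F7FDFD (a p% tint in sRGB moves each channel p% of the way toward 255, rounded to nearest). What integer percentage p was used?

#33CBC4 is rgb(51, 203, 196); #F7FDFD is rgb(247, 253, 253).
On the R channel (widest range): 247 ≈ 51 + (p/100)(255 − 51), so p ≈ 100×(247 − 51)/(255 − 51) = 19600/204 = 96.08.
p = 96 reproduces all three channels after rounding.

96%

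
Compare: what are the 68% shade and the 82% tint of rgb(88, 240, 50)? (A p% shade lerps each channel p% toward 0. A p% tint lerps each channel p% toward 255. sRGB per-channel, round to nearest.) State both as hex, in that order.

68% shade:
  R: 88 + 0.68×(0−88) = 88 − 59.84 = 28.16 → 28
  G: 240 + 0.68×(0−240) = 240 − 163.2 = 76.8 → 77
  B: 50 + 0.68×(0−50) = 50 − 34 = 16 → 16
  → #1C4D10
82% tint:
  R: 88 + 0.82×(255−88) = 88 + 136.94 = 224.94 → 225
  G: 240 + 0.82×(255−240) = 240 + 12.3 = 252.3 → 252
  B: 50 + 0.82×(255−50) = 50 + 168.1 = 218.1 → 218
  → #E1FCDA

#1C4D10, #E1FCDA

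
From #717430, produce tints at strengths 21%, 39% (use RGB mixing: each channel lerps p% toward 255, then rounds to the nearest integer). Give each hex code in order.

#717430 is rgb(113, 116, 48).
21%: (113 + 29.82 = 142.82→143, 116 + 29.19 = 145.19→145, 48 + 43.47 = 91.47→91) → #8F915B
39%: (113 + 55.38 = 168.38→168, 116 + 54.21 = 170.21→170, 48 + 80.73 = 128.73→129) → #A8AA81

#8F915B, #A8AA81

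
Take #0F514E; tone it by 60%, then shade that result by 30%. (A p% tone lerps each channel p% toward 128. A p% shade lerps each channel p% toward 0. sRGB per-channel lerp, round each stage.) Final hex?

#0F514E is rgb(15, 81, 78).
A 60% tone moves each channel 60% toward 128:
  R: 15 + 0.6×(128−15) = 15 + 67.8 = 82.8 → 83
  G: 81 + 0.6×(128−81) = 81 + 28.2 = 109.2 → 109
  B: 78 + 0.6×(128−78) = 78 + 30 = 108 → 108
After the tone: rgb(83, 109, 108) = #536D6C.
Lerp each channel 30% toward 0:
  R: 83 + 0.3×(0−83) = 83 − 24.9 = 58.1 → 58
  G: 109 + 0.3×(0−109) = 109 − 32.7 = 76.3 → 76
  B: 108 + 0.3×(0−108) = 108 − 32.4 = 75.6 → 76
rgb(58, 76, 76) = #3A4C4C.

#3A4C4C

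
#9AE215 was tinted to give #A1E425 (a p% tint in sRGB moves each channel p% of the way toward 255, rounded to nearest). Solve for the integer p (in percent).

7%

#9AE215 is rgb(154, 226, 21); #A1E425 is rgb(161, 228, 37).
On the B channel (widest range): 37 ≈ 21 + (p/100)(255 − 21), so p ≈ 100×(37 − 21)/(255 − 21) = 1600/234 = 6.84.
p = 7 reproduces all three channels after rounding.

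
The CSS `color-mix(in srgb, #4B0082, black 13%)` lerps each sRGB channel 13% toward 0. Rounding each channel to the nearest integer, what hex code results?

#4B0082 is rgb(75, 0, 130).
Lerp each channel 13% toward 0:
  R: 75 − 9.75 = 65.25 → 65
  G: 0 + 0.13×(0−0) = 0 + 0 = 0 → 0
  B: 130 + 0.13×(0−130) = 130 − 16.9 = 113.1 → 113
rgb(65, 0, 113) = #410071.

#410071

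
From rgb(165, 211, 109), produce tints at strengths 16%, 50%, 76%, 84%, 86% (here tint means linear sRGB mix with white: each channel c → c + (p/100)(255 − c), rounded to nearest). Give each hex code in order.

16%: (165 + 14.4 = 179.4→179, 211 + 7.04 = 218.04→218, 109 + 23.36 = 132.36→132) → #B3DA84
50%: (165 + 45 = 210→210, 211 + 22 = 233→233, 109 + 73 = 182→182) → #D2E9B6
76%: (165 + 68.4 = 233.4→233, 211 + 33.44 = 244.44→244, 109 + 110.96 = 219.96→220) → #E9F4DC
84%: (165 + 75.6 = 240.6→241, 211 + 36.96 = 247.96→248, 109 + 122.64 = 231.64→232) → #F1F8E8
86%: (165 + 77.4 = 242.4→242, 211 + 37.84 = 248.84→249, 109 + 125.56 = 234.56→235) → #F2F9EB

#B3DA84, #D2E9B6, #E9F4DC, #F1F8E8, #F2F9EB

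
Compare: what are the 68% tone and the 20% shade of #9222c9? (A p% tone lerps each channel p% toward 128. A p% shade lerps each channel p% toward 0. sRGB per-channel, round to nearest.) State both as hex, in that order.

#9222c9 is rgb(146, 34, 201).
68% tone:
  R: 146 + 0.68×(128−146) = 146 − 12.24 = 133.76 → 134
  G: 34 + 63.92 = 97.92 → 98
  B: 201 − 49.64 = 151.36 → 151
  → #866297
20% shade:
  R: 146 + 0.2×(0−146) = 146 − 29.2 = 116.8 → 117
  G: 34 + 0.2×(0−34) = 34 − 6.8 = 27.2 → 27
  B: 201 + 0.2×(0−201) = 201 − 40.2 = 160.8 → 161
  → #751ba1

#866297, #751ba1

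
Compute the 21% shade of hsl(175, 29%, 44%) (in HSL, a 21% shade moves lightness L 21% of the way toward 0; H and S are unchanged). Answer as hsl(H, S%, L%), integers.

L moves 21% from 44 toward 0: 44 − 9.24 = 34.76 → 35.
H and S are unchanged.

hsl(175, 29%, 35%)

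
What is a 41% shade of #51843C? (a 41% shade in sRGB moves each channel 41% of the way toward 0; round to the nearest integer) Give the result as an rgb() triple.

#51843C is rgb(81, 132, 60).
A 41% shade moves each channel 41% toward 0:
  R: 81 − 33.21 = 47.79 → 48
  G: 132 − 54.12 = 77.88 → 78
  B: 60 − 24.6 = 35.4 → 35

rgb(48, 78, 35)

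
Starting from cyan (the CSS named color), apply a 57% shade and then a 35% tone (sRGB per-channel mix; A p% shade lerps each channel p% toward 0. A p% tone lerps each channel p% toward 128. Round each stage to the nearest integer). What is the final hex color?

CSS cyan is rgb(0, 255, 255).
Per channel, c → c + 0.57(0 − c):
  R: 0 + 0.57×(0−0) = 0 + 0 = 0 → 0
  G: 255 − 145.35 = 109.65 → 110
  B: 255 + 0.57×(0−255) = 255 − 145.35 = 109.65 → 110
After the shade: rgb(0, 110, 110) = #006E6E.
A 35% tone moves each channel 35% toward 128:
  R: 0 + 0.35×(128−0) = 0 + 44.8 = 44.8 → 45
  G: 110 + 6.3 = 116.3 → 116
  B: 110 + 6.3 = 116.3 → 116
rgb(45, 116, 116) = #2D7474.

#2D7474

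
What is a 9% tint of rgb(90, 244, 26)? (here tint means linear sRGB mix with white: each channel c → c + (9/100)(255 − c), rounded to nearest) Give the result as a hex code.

#69f52f

Lerp each channel 9% toward 255:
  R: 90 + 0.09×(255−90) = 90 + 14.85 = 104.85 → 105
  G: 244 + 0.99 = 244.99 → 245
  B: 26 + 0.09×(255−26) = 26 + 20.61 = 46.61 → 47
rgb(105, 245, 47) = #69f52f.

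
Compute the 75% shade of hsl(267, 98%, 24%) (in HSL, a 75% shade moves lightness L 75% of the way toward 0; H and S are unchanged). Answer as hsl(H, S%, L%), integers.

L moves 75% from 24 toward 0: 24 − 18 = 6 → 6.
H and S are unchanged.

hsl(267, 98%, 6%)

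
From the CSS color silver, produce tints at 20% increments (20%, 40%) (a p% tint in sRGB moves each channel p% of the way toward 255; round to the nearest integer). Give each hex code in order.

CSS silver is rgb(192, 192, 192).
20%: (192 + 12.6 = 204.6→205, 192 + 12.6 = 204.6→205, 192 + 12.6 = 204.6→205) → #cdcdcd
40%: (192 + 25.2 = 217.2→217, 192 + 25.2 = 217.2→217, 192 + 25.2 = 217.2→217) → #d9d9d9

#cdcdcd, #d9d9d9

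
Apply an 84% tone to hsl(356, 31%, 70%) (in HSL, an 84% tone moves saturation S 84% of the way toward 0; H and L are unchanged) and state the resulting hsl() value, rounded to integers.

S moves 84% from 31 toward 0: 31 − 26.04 = 4.96 → 5.
H and L are unchanged.

hsl(356, 5%, 70%)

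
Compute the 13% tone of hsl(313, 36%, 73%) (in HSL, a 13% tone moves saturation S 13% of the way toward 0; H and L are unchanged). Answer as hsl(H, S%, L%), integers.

S moves 13% from 36 toward 0: 36 − 4.68 = 31.32 → 31.
H and L are unchanged.

hsl(313, 31%, 73%)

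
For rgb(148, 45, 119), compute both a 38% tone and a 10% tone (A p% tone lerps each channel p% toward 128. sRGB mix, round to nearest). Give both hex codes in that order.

38% tone:
  R: 148 + 0.38×(128−148) = 148 − 7.6 = 140.4 → 140
  G: 45 + 0.38×(128−45) = 45 + 31.54 = 76.54 → 77
  B: 119 + 0.38×(128−119) = 119 + 3.42 = 122.42 → 122
  → #8C4D7A
10% tone:
  R: 148 − 2 = 146 → 146
  G: 45 + 8.3 = 53.3 → 53
  B: 119 + 0.9 = 119.9 → 120
  → #923578

#8C4D7A, #923578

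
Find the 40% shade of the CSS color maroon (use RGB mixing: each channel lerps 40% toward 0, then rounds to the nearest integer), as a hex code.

CSS maroon is rgb(128, 0, 0).
A 40% shade moves each channel 40% toward 0:
  R: 128 + 0.4×(0−128) = 128 − 51.2 = 76.8 → 77
  G: 0 + 0.4×(0−0) = 0 + 0 = 0 → 0
  B: 0 + 0.4×(0−0) = 0 + 0 = 0 → 0
rgb(77, 0, 0) = #4d0000.

#4d0000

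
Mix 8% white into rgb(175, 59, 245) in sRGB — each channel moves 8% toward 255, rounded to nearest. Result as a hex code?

#B54BF6

Per channel, c → c + 0.08(255 − c):
  R: 175 + 6.4 = 181.4 → 181
  G: 59 + 15.68 = 74.68 → 75
  B: 245 + 0.8 = 245.8 → 246
rgb(181, 75, 246) = #B54BF6.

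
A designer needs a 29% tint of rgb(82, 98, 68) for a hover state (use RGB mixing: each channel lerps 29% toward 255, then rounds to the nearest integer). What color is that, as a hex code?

#84907A

Per channel, c → c + 0.29(255 − c):
  R: 82 + 0.29×(255−82) = 82 + 50.17 = 132.17 → 132
  G: 98 + 0.29×(255−98) = 98 + 45.53 = 143.53 → 144
  B: 68 + 0.29×(255−68) = 68 + 54.23 = 122.23 → 122
rgb(132, 144, 122) = #84907A.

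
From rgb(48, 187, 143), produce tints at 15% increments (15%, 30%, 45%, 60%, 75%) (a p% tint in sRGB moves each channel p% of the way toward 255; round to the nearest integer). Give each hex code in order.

15%: (48 + 31.05 = 79.05→79, 187 + 10.2 = 197.2→197, 143 + 16.8 = 159.8→160) → #4FC5A0
30%: (48 + 62.1 = 110.1→110, 187 + 20.4 = 207.4→207, 143 + 33.6 = 176.6→177) → #6ECFB1
45%: (48 + 93.15 = 141.15→141, 187 + 30.6 = 217.6→218, 143 + 50.4 = 193.4→193) → #8DDAC1
60%: (48 + 124.2 = 172.2→172, 187 + 40.8 = 227.8→228, 143 + 67.2 = 210.2→210) → #ACE4D2
75%: (48 + 155.25 = 203.25→203, 187 + 51 = 238→238, 143 + 84 = 227→227) → #CBEEE3

#4FC5A0, #6ECFB1, #8DDAC1, #ACE4D2, #CBEEE3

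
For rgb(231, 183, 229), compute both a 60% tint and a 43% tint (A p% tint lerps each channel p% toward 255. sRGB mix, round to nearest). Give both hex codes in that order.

#F5E2F5, #F1D6F0

60% tint:
  R: 231 + 0.6×(255−231) = 231 + 14.4 = 245.4 → 245
  G: 183 + 43.2 = 226.2 → 226
  B: 229 + 0.6×(255−229) = 229 + 15.6 = 244.6 → 245
  → #F5E2F5
43% tint:
  R: 231 + 0.43×(255−231) = 231 + 10.32 = 241.32 → 241
  G: 183 + 0.43×(255−183) = 183 + 30.96 = 213.96 → 214
  B: 229 + 11.18 = 240.18 → 240
  → #F1D6F0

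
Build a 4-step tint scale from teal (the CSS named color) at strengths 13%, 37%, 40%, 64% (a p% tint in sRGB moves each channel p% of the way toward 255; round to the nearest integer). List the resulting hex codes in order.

#219191, #5EAFAF, #66B3B3, #A3D1D1

CSS teal is rgb(0, 128, 128).
13%: (0 + 33.15 = 33.15→33, 128 + 16.51 = 144.51→145, 128 + 16.51 = 144.51→145) → #219191
37%: (0 + 94.35 = 94.35→94, 128 + 46.99 = 174.99→175, 128 + 46.99 = 174.99→175) → #5EAFAF
40%: (0 + 102 = 102→102, 128 + 50.8 = 178.8→179, 128 + 50.8 = 178.8→179) → #66B3B3
64%: (0 + 163.2 = 163.2→163, 128 + 81.28 = 209.28→209, 128 + 81.28 = 209.28→209) → #A3D1D1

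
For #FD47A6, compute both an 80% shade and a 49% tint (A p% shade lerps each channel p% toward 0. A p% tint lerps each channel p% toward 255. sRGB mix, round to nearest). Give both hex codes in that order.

#330E21, #FEA1D2

#FD47A6 is rgb(253, 71, 166).
80% shade:
  R: 253 + 0.8×(0−253) = 253 − 202.4 = 50.6 → 51
  G: 71 + 0.8×(0−71) = 71 − 56.8 = 14.2 → 14
  B: 166 + 0.8×(0−166) = 166 − 132.8 = 33.2 → 33
  → #330E21
49% tint:
  R: 253 + 0.49×(255−253) = 253 + 0.98 = 253.98 → 254
  G: 71 + 0.49×(255−71) = 71 + 90.16 = 161.16 → 161
  B: 166 + 43.61 = 209.61 → 210
  → #FEA1D2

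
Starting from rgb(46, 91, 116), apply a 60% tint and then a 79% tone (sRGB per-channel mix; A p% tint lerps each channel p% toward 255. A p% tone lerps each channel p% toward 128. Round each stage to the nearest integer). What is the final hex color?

A 60% tint moves each channel 60% toward 255:
  R: 46 + 0.6×(255−46) = 46 + 125.4 = 171.4 → 171
  G: 91 + 98.4 = 189.4 → 189
  B: 116 + 83.4 = 199.4 → 199
After the tint: rgb(171, 189, 199) = #ABBDC7.
A 79% tone moves each channel 79% toward 128:
  R: 171 − 33.97 = 137.03 → 137
  G: 189 + 0.79×(128−189) = 189 − 48.19 = 140.81 → 141
  B: 199 + 0.79×(128−199) = 199 − 56.09 = 142.91 → 143
rgb(137, 141, 143) = #898D8F.

#898D8F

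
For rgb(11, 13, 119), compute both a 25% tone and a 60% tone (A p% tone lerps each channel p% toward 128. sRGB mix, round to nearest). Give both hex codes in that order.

#282A79, #51527C

25% tone:
  R: 11 + 29.25 = 40.25 → 40
  G: 13 + 28.75 = 41.75 → 42
  B: 119 + 0.25×(128−119) = 119 + 2.25 = 121.25 → 121
  → #282A79
60% tone:
  R: 11 + 0.6×(128−11) = 11 + 70.2 = 81.2 → 81
  G: 13 + 0.6×(128−13) = 13 + 69 = 82 → 82
  B: 119 + 0.6×(128−119) = 119 + 5.4 = 124.4 → 124
  → #51527C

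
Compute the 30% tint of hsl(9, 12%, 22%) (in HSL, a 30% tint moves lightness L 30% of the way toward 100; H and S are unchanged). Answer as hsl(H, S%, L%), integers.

hsl(9, 12%, 45%)

L moves 30% from 22 toward 100: 22 + 23.4 = 45.4 → 45.
H and S are unchanged.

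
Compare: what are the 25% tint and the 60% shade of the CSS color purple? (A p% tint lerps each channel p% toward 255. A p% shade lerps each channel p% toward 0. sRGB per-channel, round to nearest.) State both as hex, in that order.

CSS purple is rgb(128, 0, 128).
25% tint:
  R: 128 + 0.25×(255−128) = 128 + 31.75 = 159.75 → 160
  G: 0 + 63.75 = 63.75 → 64
  B: 128 + 0.25×(255−128) = 128 + 31.75 = 159.75 → 160
  → #A040A0
60% shade:
  R: 128 + 0.6×(0−128) = 128 − 76.8 = 51.2 → 51
  G: 0 + 0.6×(0−0) = 0 + 0 = 0 → 0
  B: 128 + 0.6×(0−128) = 128 − 76.8 = 51.2 → 51
  → #330033

#A040A0, #330033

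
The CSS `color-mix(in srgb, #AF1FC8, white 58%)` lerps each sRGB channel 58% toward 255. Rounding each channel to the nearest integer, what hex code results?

#AF1FC8 is rgb(175, 31, 200).
Per channel, c → c + 0.58(255 − c):
  R: 175 + 46.4 = 221.4 → 221
  G: 31 + 129.92 = 160.92 → 161
  B: 200 + 0.58×(255−200) = 200 + 31.9 = 231.9 → 232
rgb(221, 161, 232) = #DDA1E8.

#DDA1E8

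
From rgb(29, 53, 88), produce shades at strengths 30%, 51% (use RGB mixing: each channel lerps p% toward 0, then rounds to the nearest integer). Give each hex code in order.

30%: (29 − 8.7 = 20.3→20, 53 − 15.9 = 37.1→37, 88 − 26.4 = 61.6→62) → #14253e
51%: (29 − 14.79 = 14.21→14, 53 − 27.03 = 25.97→26, 88 − 44.88 = 43.12→43) → #0e1a2b

#14253e, #0e1a2b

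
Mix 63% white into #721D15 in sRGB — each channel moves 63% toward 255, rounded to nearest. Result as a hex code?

#CBABA8

#721D15 is rgb(114, 29, 21).
Per channel, c → c + 0.63(255 − c):
  R: 114 + 0.63×(255−114) = 114 + 88.83 = 202.83 → 203
  G: 29 + 142.38 = 171.38 → 171
  B: 21 + 0.63×(255−21) = 21 + 147.42 = 168.42 → 168
rgb(203, 171, 168) = #CBABA8.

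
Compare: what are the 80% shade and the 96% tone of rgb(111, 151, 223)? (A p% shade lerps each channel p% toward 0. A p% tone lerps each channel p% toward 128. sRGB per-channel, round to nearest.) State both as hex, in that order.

80% shade:
  R: 111 + 0.8×(0−111) = 111 − 88.8 = 22.2 → 22
  G: 151 − 120.8 = 30.2 → 30
  B: 223 + 0.8×(0−223) = 223 − 178.4 = 44.6 → 45
  → #161E2D
96% tone:
  R: 111 + 16.32 = 127.32 → 127
  G: 151 + 0.96×(128−151) = 151 − 22.08 = 128.92 → 129
  B: 223 − 91.2 = 131.8 → 132
  → #7F8184

#161E2D, #7F8184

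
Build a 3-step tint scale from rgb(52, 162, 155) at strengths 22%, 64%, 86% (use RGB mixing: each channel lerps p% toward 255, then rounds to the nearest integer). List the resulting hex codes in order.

#61b6b1, #b6dedb, #e3f2f1

22%: (52 + 44.66 = 96.66→97, 162 + 20.46 = 182.46→182, 155 + 22 = 177→177) → #61b6b1
64%: (52 + 129.92 = 181.92→182, 162 + 59.52 = 221.52→222, 155 + 64 = 219→219) → #b6dedb
86%: (52 + 174.58 = 226.58→227, 162 + 79.98 = 241.98→242, 155 + 86 = 241→241) → #e3f2f1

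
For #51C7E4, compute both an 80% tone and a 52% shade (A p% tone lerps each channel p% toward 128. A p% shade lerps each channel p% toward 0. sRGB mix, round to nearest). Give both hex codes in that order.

#778E94, #27606D

#51C7E4 is rgb(81, 199, 228).
80% tone:
  R: 81 + 0.8×(128−81) = 81 + 37.6 = 118.6 → 119
  G: 199 + 0.8×(128−199) = 199 − 56.8 = 142.2 → 142
  B: 228 + 0.8×(128−228) = 228 − 80 = 148 → 148
  → #778E94
52% shade:
  R: 81 + 0.52×(0−81) = 81 − 42.12 = 38.88 → 39
  G: 199 − 103.48 = 95.52 → 96
  B: 228 + 0.52×(0−228) = 228 − 118.56 = 109.44 → 109
  → #27606D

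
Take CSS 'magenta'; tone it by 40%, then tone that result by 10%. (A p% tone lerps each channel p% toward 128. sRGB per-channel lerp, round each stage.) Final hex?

CSS magenta is rgb(255, 0, 255).
Per channel, c → c + 0.4(128 − c):
  R: 255 − 50.8 = 204.2 → 204
  G: 0 + 0.4×(128−0) = 0 + 51.2 = 51.2 → 51
  B: 255 + 0.4×(128−255) = 255 − 50.8 = 204.2 → 204
After the tone: rgb(204, 51, 204) = #cc33cc.
Per channel, c → c + 0.1(128 − c):
  R: 204 − 7.6 = 196.4 → 196
  G: 51 + 7.7 = 58.7 → 59
  B: 204 + 0.1×(128−204) = 204 − 7.6 = 196.4 → 196
rgb(196, 59, 196) = #c43bc4.

#c43bc4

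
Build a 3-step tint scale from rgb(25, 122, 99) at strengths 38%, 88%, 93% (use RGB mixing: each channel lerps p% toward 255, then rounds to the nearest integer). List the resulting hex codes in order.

#70ad9e, #e3efec, #eff6f4

38%: (25 + 87.4 = 112.4→112, 122 + 50.54 = 172.54→173, 99 + 59.28 = 158.28→158) → #70ad9e
88%: (25 + 202.4 = 227.4→227, 122 + 117.04 = 239.04→239, 99 + 137.28 = 236.28→236) → #e3efec
93%: (25 + 213.9 = 238.9→239, 122 + 123.69 = 245.69→246, 99 + 145.08 = 244.08→244) → #eff6f4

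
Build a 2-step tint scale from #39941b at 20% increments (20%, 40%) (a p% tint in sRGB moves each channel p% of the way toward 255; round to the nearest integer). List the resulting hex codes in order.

#61a949, #88bf76

#39941b is rgb(57, 148, 27).
20%: (57 + 39.6 = 96.6→97, 148 + 21.4 = 169.4→169, 27 + 45.6 = 72.6→73) → #61a949
40%: (57 + 79.2 = 136.2→136, 148 + 42.8 = 190.8→191, 27 + 91.2 = 118.2→118) → #88bf76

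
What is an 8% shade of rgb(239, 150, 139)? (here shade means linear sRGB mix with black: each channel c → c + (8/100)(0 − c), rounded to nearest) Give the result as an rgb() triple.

rgb(220, 138, 128)

Per channel, c → c + 0.08(0 − c):
  R: 239 + 0.08×(0−239) = 239 − 19.12 = 219.88 → 220
  G: 150 + 0.08×(0−150) = 150 − 12 = 138 → 138
  B: 139 − 11.12 = 127.88 → 128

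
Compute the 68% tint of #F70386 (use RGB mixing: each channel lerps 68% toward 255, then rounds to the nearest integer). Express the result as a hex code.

#F70386 is rgb(247, 3, 134).
Per channel, c → c + 0.68(255 − c):
  R: 247 + 5.44 = 252.44 → 252
  G: 3 + 0.68×(255−3) = 3 + 171.36 = 174.36 → 174
  B: 134 + 82.28 = 216.28 → 216
rgb(252, 174, 216) = #FCAED8.

#FCAED8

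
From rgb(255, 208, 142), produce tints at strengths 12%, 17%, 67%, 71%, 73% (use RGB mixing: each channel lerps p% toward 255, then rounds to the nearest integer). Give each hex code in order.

#FFD69C, #FFD8A1, #FFEFDA, #FFF1DE, #FFF2E0

12%: (255→255, 208 + 5.64 = 213.64→214, 142 + 13.56 = 155.56→156) → #FFD69C
17%: (255→255, 208 + 7.99 = 215.99→216, 142 + 19.21 = 161.21→161) → #FFD8A1
67%: (255→255, 208 + 31.49 = 239.49→239, 142 + 75.71 = 217.71→218) → #FFEFDA
71%: (255→255, 208 + 33.37 = 241.37→241, 142 + 80.23 = 222.23→222) → #FFF1DE
73%: (255→255, 208 + 34.31 = 242.31→242, 142 + 82.49 = 224.49→224) → #FFF2E0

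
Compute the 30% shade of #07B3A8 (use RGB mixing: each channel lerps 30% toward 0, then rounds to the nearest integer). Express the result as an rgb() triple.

rgb(5, 125, 118)

#07B3A8 is rgb(7, 179, 168).
A 30% shade moves each channel 30% toward 0:
  R: 7 + 0.3×(0−7) = 7 − 2.1 = 4.9 → 5
  G: 179 + 0.3×(0−179) = 179 − 53.7 = 125.3 → 125
  B: 168 − 50.4 = 117.6 → 118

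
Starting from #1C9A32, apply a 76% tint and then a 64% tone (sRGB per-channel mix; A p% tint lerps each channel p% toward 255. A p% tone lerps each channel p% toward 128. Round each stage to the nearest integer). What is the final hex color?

#9AA59C

#1C9A32 is rgb(28, 154, 50).
Lerp each channel 76% toward 255:
  R: 28 + 0.76×(255−28) = 28 + 172.52 = 200.52 → 201
  G: 154 + 76.76 = 230.76 → 231
  B: 50 + 155.8 = 205.8 → 206
After the tint: rgb(201, 231, 206) = #C9E7CE.
Per channel, c → c + 0.64(128 − c):
  R: 201 + 0.64×(128−201) = 201 − 46.72 = 154.28 → 154
  G: 231 + 0.64×(128−231) = 231 − 65.92 = 165.08 → 165
  B: 206 + 0.64×(128−206) = 206 − 49.92 = 156.08 → 156
rgb(154, 165, 156) = #9AA59C.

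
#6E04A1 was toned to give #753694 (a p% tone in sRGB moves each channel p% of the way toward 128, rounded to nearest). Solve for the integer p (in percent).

#6E04A1 is rgb(110, 4, 161); #753694 is rgb(117, 54, 148).
On the G channel (widest range): 54 ≈ 4 + (p/100)(128 − 4), so p ≈ 100×(54 − 4)/(128 − 4) = 5000/124 = 40.32.
p = 40 reproduces all three channels after rounding.

40%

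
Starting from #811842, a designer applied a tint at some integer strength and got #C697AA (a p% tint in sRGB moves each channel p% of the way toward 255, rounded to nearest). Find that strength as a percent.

#811842 is rgb(129, 24, 66); #C697AA is rgb(198, 151, 170).
On the G channel (widest range): 151 ≈ 24 + (p/100)(255 − 24), so p ≈ 100×(151 − 24)/(255 − 24) = 12700/231 = 54.98.
p = 55 reproduces all three channels after rounding.

55%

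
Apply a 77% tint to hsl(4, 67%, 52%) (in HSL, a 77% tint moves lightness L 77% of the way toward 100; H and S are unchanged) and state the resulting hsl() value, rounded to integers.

hsl(4, 67%, 89%)

L moves 77% from 52 toward 100: 52 + 36.96 = 88.96 → 89.
H and S are unchanged.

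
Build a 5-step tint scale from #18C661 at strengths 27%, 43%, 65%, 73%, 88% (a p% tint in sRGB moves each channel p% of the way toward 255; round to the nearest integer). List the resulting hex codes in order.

#56D58C, #7BDFA5, #AEEBC8, #C1F0D4, #E3F8EC

#18C661 is rgb(24, 198, 97).
27%: (24 + 62.37 = 86.37→86, 198 + 15.39 = 213.39→213, 97 + 42.66 = 139.66→140) → #56D58C
43%: (24 + 99.33 = 123.33→123, 198 + 24.51 = 222.51→223, 97 + 67.94 = 164.94→165) → #7BDFA5
65%: (24 + 150.15 = 174.15→174, 198 + 37.05 = 235.05→235, 97 + 102.7 = 199.7→200) → #AEEBC8
73%: (24 + 168.63 = 192.63→193, 198 + 41.61 = 239.61→240, 97 + 115.34 = 212.34→212) → #C1F0D4
88%: (24 + 203.28 = 227.28→227, 198 + 50.16 = 248.16→248, 97 + 139.04 = 236.04→236) → #E3F8EC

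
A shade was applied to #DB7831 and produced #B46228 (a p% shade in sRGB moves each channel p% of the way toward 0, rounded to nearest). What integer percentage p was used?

18%

#DB7831 is rgb(219, 120, 49); #B46228 is rgb(180, 98, 40).
On the R channel (widest range): 180 ≈ 219 + (p/100)(0 − 219), so p ≈ 100×(180 − 219)/(0 − 219) = -3900/-219 = 17.81.
p = 18 reproduces all three channels after rounding.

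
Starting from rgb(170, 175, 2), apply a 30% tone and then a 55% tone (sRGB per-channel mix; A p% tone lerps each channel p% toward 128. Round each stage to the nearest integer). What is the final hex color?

Per channel, c → c + 0.3(128 − c):
  R: 170 + 0.3×(128−170) = 170 − 12.6 = 157.4 → 157
  G: 175 + 0.3×(128−175) = 175 − 14.1 = 160.9 → 161
  B: 2 + 0.3×(128−2) = 2 + 37.8 = 39.8 → 40
After the tone: rgb(157, 161, 40) = #9DA128.
Lerp each channel 55% toward 128:
  R: 157 + 0.55×(128−157) = 157 − 15.95 = 141.05 → 141
  G: 161 − 18.15 = 142.85 → 143
  B: 40 + 0.55×(128−40) = 40 + 48.4 = 88.4 → 88
rgb(141, 143, 88) = #8D8F58.

#8D8F58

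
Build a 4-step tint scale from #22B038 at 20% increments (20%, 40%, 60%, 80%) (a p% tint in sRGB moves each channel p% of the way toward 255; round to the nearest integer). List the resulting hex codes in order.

#22B038 is rgb(34, 176, 56).
20%: (34 + 44.2 = 78.2→78, 176 + 15.8 = 191.8→192, 56 + 39.8 = 95.8→96) → #4EC060
40%: (34 + 88.4 = 122.4→122, 176 + 31.6 = 207.6→208, 56 + 79.6 = 135.6→136) → #7AD088
60%: (34 + 132.6 = 166.6→167, 176 + 47.4 = 223.4→223, 56 + 119.4 = 175.4→175) → #A7DFAF
80%: (34 + 176.8 = 210.8→211, 176 + 63.2 = 239.2→239, 56 + 159.2 = 215.2→215) → #D3EFD7

#4EC060, #7AD088, #A7DFAF, #D3EFD7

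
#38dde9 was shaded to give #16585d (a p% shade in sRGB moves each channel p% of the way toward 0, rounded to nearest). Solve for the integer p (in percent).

60%

#38dde9 is rgb(56, 221, 233); #16585d is rgb(22, 88, 93).
On the B channel (widest range): 93 ≈ 233 + (p/100)(0 − 233), so p ≈ 100×(93 − 233)/(0 − 233) = -14000/-233 = 60.09.
p = 60 reproduces all three channels after rounding.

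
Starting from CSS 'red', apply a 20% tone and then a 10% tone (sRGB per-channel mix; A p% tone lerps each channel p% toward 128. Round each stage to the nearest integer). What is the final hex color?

#dc2424

CSS red is rgb(255, 0, 0).
A 20% tone moves each channel 20% toward 128:
  R: 255 − 25.4 = 229.6 → 230
  G: 0 + 0.2×(128−0) = 0 + 25.6 = 25.6 → 26
  B: 0 + 25.6 = 25.6 → 26
After the tone: rgb(230, 26, 26) = #e61a1a.
Per channel, c → c + 0.1(128 − c):
  R: 230 + 0.1×(128−230) = 230 − 10.2 = 219.8 → 220
  G: 26 + 0.1×(128−26) = 26 + 10.2 = 36.2 → 36
  B: 26 + 10.2 = 36.2 → 36
rgb(220, 36, 36) = #dc2424.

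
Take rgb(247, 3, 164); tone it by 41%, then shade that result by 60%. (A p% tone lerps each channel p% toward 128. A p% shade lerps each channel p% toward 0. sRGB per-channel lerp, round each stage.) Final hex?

Lerp each channel 41% toward 128:
  R: 247 + 0.41×(128−247) = 247 − 48.79 = 198.21 → 198
  G: 3 + 0.41×(128−3) = 3 + 51.25 = 54.25 → 54
  B: 164 − 14.76 = 149.24 → 149
After the tone: rgb(198, 54, 149) = #C63695.
A 60% shade moves each channel 60% toward 0:
  R: 198 − 118.8 = 79.2 → 79
  G: 54 + 0.6×(0−54) = 54 − 32.4 = 21.6 → 22
  B: 149 + 0.6×(0−149) = 149 − 89.4 = 59.6 → 60
rgb(79, 22, 60) = #4F163C.

#4F163C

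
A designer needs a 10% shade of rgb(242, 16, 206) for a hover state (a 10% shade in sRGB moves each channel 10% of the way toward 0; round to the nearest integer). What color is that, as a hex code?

Per channel, c → c + 0.1(0 − c):
  R: 242 + 0.1×(0−242) = 242 − 24.2 = 217.8 → 218
  G: 16 + 0.1×(0−16) = 16 − 1.6 = 14.4 → 14
  B: 206 + 0.1×(0−206) = 206 − 20.6 = 185.4 → 185
rgb(218, 14, 185) = #da0eb9.

#da0eb9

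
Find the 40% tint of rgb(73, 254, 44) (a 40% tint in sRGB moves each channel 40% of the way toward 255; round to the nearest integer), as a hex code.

Lerp each channel 40% toward 255:
  R: 73 + 0.4×(255−73) = 73 + 72.8 = 145.8 → 146
  G: 254 + 0.4×(255−254) = 254 + 0.4 = 254.4 → 254
  B: 44 + 0.4×(255−44) = 44 + 84.4 = 128.4 → 128
rgb(146, 254, 128) = #92FE80.

#92FE80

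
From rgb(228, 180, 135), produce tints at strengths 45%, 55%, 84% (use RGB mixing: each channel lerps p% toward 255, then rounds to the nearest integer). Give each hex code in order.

45%: (228 + 12.15 = 240.15→240, 180 + 33.75 = 213.75→214, 135 + 54 = 189→189) → #f0d6bd
55%: (228 + 14.85 = 242.85→243, 180 + 41.25 = 221.25→221, 135 + 66 = 201→201) → #f3ddc9
84%: (228 + 22.68 = 250.68→251, 180 + 63 = 243→243, 135 + 100.8 = 235.8→236) → #fbf3ec

#f0d6bd, #f3ddc9, #fbf3ec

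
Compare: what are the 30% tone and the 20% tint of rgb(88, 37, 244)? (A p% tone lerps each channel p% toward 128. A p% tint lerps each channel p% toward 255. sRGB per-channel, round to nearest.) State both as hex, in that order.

#6440D1, #7951F6

30% tone:
  R: 88 + 12 = 100 → 100
  G: 37 + 27.3 = 64.3 → 64
  B: 244 − 34.8 = 209.2 → 209
  → #6440D1
20% tint:
  R: 88 + 0.2×(255−88) = 88 + 33.4 = 121.4 → 121
  G: 37 + 0.2×(255−37) = 37 + 43.6 = 80.6 → 81
  B: 244 + 0.2×(255−244) = 244 + 2.2 = 246.2 → 246
  → #7951F6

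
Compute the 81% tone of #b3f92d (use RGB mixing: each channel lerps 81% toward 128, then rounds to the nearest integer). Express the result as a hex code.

#8a9770

#b3f92d is rgb(179, 249, 45).
An 81% tone moves each channel 81% toward 128:
  R: 179 − 41.31 = 137.69 → 138
  G: 249 − 98.01 = 150.99 → 151
  B: 45 + 67.23 = 112.23 → 112
rgb(138, 151, 112) = #8a9770.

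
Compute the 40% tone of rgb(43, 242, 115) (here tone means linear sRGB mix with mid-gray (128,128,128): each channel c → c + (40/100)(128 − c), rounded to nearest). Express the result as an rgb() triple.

rgb(77, 196, 120)

Lerp each channel 40% toward 128:
  R: 43 + 34 = 77 → 77
  G: 242 + 0.4×(128−242) = 242 − 45.6 = 196.4 → 196
  B: 115 + 0.4×(128−115) = 115 + 5.2 = 120.2 → 120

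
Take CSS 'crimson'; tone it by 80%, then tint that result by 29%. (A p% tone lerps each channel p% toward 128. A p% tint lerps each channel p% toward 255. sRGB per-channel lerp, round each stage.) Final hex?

#B2959B

CSS crimson is rgb(220, 20, 60).
An 80% tone moves each channel 80% toward 128:
  R: 220 − 73.6 = 146.4 → 146
  G: 20 + 86.4 = 106.4 → 106
  B: 60 + 0.8×(128−60) = 60 + 54.4 = 114.4 → 114
After the tone: rgb(146, 106, 114) = #926A72.
Per channel, c → c + 0.29(255 − c):
  R: 146 + 0.29×(255−146) = 146 + 31.61 = 177.61 → 178
  G: 106 + 0.29×(255−106) = 106 + 43.21 = 149.21 → 149
  B: 114 + 0.29×(255−114) = 114 + 40.89 = 154.89 → 155
rgb(178, 149, 155) = #B2959B.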